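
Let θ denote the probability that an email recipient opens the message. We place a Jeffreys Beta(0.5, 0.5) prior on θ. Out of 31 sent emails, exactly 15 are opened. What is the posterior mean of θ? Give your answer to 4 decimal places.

Posterior mean ≈ 0.4844

Observing 15 successes and 16 failures updates Beta(0.5, 0.5) by adding the success and failure counts to the two shape parameters: α = 0.5+15 = 15.5, β = 0.5+16 = 16.5.
E[θ | data] = 15.5/(15.5+16.5) = 0.4844.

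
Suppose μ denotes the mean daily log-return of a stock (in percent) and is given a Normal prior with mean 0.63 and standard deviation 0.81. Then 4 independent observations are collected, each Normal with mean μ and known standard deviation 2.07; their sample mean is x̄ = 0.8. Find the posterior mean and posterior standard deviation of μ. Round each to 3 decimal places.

Posterior mean ≈ 0.695; posterior SD ≈ 0.638

With known σ, the Normal prior is conjugate. Weight on the data is w = (n/σ²)/(n/σ² + 1/τ₀²) = 0.933511/(0.933511+1.52416) = 0.37984.
Posterior mean = w·x̄ + (1−w)·μ₀ = 0.37984·0.8 + 0.62016·0.63 = 0.695. Posterior variance = 1/(0.933511+1.52416) = 0.406890, so SD = 0.638.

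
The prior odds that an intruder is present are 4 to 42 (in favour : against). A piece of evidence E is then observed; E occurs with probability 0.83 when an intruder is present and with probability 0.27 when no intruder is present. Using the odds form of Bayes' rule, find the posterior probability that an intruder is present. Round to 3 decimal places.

Prior odds = 4/42 = 0.095238.
Likelihood ratio for E = 0.83/0.27 = 3.0741.
Posterior odds = prior odds × LR = 0.29277.
Posterior probability = odds/(1+odds) = 0.29277/1.2928 = 0.226.

Posterior probability ≈ 0.226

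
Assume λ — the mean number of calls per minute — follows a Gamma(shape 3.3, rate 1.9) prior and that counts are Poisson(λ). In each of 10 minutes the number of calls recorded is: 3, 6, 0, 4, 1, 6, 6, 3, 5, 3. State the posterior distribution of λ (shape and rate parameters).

Total count ∑xᵢ = 37 over n = 10 minutes.
Gamma is conjugate to the Poisson likelihood: posterior is Gamma(shape = 3.3+37 = 40.3, rate = 1.9+10 = 11.9).

Posterior: Gamma(shape=40.3, rate=11.9)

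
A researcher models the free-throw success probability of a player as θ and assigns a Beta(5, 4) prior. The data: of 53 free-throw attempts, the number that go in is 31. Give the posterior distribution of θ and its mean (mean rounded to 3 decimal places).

Posterior: Beta(36, 26); mean ≈ 0.581

The binomial likelihood is conjugate to the Beta prior: with 31 successes and 22 failures, the posterior is Beta(5+31, 4+22) = Beta(36, 26).
Posterior mean = α/(α+β) = 36/62 = 0.581.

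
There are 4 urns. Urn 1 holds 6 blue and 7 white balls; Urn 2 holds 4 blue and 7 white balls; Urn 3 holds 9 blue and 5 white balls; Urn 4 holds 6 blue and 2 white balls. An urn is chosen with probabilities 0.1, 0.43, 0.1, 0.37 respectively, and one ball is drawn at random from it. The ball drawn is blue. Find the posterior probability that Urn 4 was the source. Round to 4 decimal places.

Posterior probability ≈ 0.5098

Tabulate prior·likelihood by source: [1] prior 0.1, lik 0.4615, product 0.04615; [2] prior 0.43, lik 0.3636, product 0.1564; [3] prior 0.1, lik 0.6429, product 0.06429; [4] prior 0.37, lik 0.75, product 0.2775.
Normalizing constant = 0.54430; the posterior for Urn 4 is its product over the sum, 0.2775/0.54430 = 0.5098.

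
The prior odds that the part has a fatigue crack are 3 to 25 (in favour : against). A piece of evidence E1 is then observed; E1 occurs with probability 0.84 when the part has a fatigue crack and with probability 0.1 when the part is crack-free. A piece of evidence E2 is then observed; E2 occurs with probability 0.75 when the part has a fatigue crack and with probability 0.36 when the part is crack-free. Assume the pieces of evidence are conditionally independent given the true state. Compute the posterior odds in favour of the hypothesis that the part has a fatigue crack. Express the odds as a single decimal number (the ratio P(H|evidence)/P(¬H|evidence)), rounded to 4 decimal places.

Posterior odds ≈ 2.1000

Prior odds = 3/25 = 0.12000.
Likelihood ratio for E1 = 0.84/0.1 = 8.4000.
Likelihood ratio for E2 = 0.75/0.36 = 2.0833.
Posterior odds = prior odds × LR₁ × LR₂ = 2.1000.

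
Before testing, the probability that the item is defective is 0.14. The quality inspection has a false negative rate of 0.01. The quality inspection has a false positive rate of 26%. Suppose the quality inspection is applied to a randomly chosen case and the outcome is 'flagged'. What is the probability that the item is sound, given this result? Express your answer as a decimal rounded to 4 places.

Let H be the event that the item is defective. P(H) = 0.14, so P(¬H) = 0.86. With E the 'flagged' result, P(E|H) = 0.99 and P(E|¬H) = 0.26.
P(E) = 0.99·0.14 + 0.26·0.86 = 0.13860 + 0.22360 = 0.36220.
By Bayes' theorem, P(H|E) = 0.13860 / 0.36220 = 0.3827. Hence P(¬H|E) = 1 − 0.3827 = 0.6173.

P(¬H | E) ≈ 0.6173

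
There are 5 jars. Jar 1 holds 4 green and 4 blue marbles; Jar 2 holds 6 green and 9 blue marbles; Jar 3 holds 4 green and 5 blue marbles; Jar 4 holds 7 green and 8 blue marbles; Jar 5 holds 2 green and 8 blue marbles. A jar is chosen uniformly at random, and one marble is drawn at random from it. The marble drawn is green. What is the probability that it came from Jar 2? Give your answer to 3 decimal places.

Posterior probability ≈ 0.199

Tabulate prior·likelihood by source: [1] prior 0.2, lik 0.5, product 0.1000; [2] prior 0.2, lik 0.4, product 0.08000; [3] prior 0.2, lik 0.4444, product 0.08889; [4] prior 0.2, lik 0.4667, product 0.09333; [5] prior 0.2, lik 0.2, product 0.04000.
Normalizing constant = 0.40222; the posterior for Jar 2 is its product over the sum, 0.08000/0.40222 = 0.199.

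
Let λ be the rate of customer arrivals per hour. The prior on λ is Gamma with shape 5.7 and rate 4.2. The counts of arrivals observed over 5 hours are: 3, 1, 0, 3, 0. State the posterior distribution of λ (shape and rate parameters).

Posterior: Gamma(shape=12.7, rate=9.2)

Total count ∑xᵢ = 7 over n = 5 hours.
Gamma is conjugate to the Poisson likelihood: posterior is Gamma(shape = 5.7+7 = 12.7, rate = 4.2+5 = 9.2).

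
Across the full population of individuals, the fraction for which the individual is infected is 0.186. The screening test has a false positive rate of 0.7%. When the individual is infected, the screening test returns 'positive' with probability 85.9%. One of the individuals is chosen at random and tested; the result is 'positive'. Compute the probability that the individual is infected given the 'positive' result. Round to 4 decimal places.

Let H be the event that the individual is infected. P(H) = 0.186, so P(¬H) = 0.814. With E the 'positive' result, P(E|H) = 0.859 and P(E|¬H) = 0.007.
P(E) = 0.859·0.186 + 0.007·0.814 = 0.15977 + 0.0056980 = 0.16547.
By Bayes' theorem, P(H|E) = 0.15977 / 0.16547 = 0.9656.

P(H | E) ≈ 0.9656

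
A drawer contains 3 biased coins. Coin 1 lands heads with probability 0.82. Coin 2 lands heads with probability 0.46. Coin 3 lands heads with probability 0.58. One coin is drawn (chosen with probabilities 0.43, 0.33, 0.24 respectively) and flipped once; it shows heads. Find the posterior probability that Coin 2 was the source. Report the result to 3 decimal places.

P(heads|C1) = 0.82; P(heads|C2) = 0.46; P(heads|C3) = 0.58.
Prior × likelihood for each source: 0.43·0.82=0.3526, 0.33·0.46=0.1518, 0.24·0.58=0.1392. Summing gives P(heads) = 0.64360.
P(Coin 2 | heads) = 0.1518 / 0.64360 = 0.236.

Posterior probability ≈ 0.236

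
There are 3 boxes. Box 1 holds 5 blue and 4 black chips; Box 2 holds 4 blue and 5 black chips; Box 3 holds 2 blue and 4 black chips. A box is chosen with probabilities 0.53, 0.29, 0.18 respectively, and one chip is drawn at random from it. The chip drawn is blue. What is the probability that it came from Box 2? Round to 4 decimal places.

Posterior probability ≈ 0.2667

Tabulate prior·likelihood by source: [1] prior 0.53, lik 0.5556, product 0.2944; [2] prior 0.29, lik 0.4444, product 0.1289; [3] prior 0.18, lik 0.3333, product 0.06000.
Normalizing constant = 0.48333; the posterior for Box 2 is its product over the sum, 0.1289/0.48333 = 0.2667.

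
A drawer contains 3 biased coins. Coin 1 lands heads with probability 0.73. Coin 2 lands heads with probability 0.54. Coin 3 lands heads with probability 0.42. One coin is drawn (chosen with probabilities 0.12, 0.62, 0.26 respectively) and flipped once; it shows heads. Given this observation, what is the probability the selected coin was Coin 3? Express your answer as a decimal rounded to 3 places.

Tabulate prior·likelihood by source: [1] prior 0.12, lik 0.73, product 0.08760; [2] prior 0.62, lik 0.54, product 0.3348; [3] prior 0.26, lik 0.42, product 0.1092.
Normalizing constant = 0.53160; the posterior for Coin 3 is its product over the sum, 0.1092/0.53160 = 0.205.

Posterior probability ≈ 0.205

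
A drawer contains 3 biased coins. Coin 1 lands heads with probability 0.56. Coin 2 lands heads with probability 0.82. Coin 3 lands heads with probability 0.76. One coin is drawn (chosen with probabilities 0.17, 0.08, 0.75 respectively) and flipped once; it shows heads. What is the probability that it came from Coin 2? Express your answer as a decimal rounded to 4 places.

Posterior probability ≈ 0.0898

Tabulate prior·likelihood by source: [1] prior 0.17, lik 0.56, product 0.09520; [2] prior 0.08, lik 0.82, product 0.06560; [3] prior 0.75, lik 0.76, product 0.5700.
Normalizing constant = 0.73080; the posterior for Coin 2 is its product over the sum, 0.06560/0.73080 = 0.0898.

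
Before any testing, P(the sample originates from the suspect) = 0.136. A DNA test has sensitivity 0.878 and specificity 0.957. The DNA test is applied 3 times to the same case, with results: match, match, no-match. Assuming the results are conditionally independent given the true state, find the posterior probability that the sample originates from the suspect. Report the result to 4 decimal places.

Let H be the event that the sample originates from the suspect; start with P(H) = 0.136. P('match'|H) = 0.878, P('match'|¬H) = 0.043.
Update on result 1 ('match'): P(H) ← 0.878·0.1360 / (0.878·0.1360 + 0.043·0.8640) = 0.11941/0.15656 = 0.7627.
Update on result 2 ('match'): P(H) ← 0.878·0.7627 / (0.878·0.7627 + 0.043·0.2373) = 0.66965/0.67985 = 0.9850.
Update on result 3 ('no-match'): P(H) ← 0.122·0.9850 / (0.122·0.9850 + 0.957·0.0150) = 0.12017/0.13453 = 0.8932.

Posterior P(H) ≈ 0.8932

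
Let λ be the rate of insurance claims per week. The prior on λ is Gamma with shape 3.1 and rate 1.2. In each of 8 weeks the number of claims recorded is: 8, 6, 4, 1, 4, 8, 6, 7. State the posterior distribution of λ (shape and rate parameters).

Posterior: Gamma(shape=47.1, rate=9.2)

The Poisson likelihood adds the total count to the shape and the number of exposure periods to the rate. Here ∑xᵢ = 44 and n = 8, so shape 3.1→47.1 and rate 1.2→9.2.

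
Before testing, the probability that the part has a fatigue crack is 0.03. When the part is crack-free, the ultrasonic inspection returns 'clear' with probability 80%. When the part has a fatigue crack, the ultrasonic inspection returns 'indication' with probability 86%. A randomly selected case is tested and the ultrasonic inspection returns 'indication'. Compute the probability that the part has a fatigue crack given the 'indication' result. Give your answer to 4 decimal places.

P(H | E) ≈ 0.1174

Let H be the event that the part has a fatigue crack. P(H) = 0.03, so P(¬H) = 0.97. With E the 'indication' result, P(E|H) = 0.86 and P(E|¬H) = 0.2.
P(E) = 0.86·0.03 + 0.2·0.97 = 0.025800 + 0.19400 = 0.21980.
By Bayes' theorem, P(H|E) = 0.025800 / 0.21980 = 0.1174.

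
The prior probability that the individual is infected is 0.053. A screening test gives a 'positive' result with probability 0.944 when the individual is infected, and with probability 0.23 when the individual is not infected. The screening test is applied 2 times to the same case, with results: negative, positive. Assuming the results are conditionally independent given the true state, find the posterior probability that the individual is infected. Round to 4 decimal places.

With H the event that the individual is infected, the joint likelihood of the observed sequence is P(data|H) = 0.056·0.944 = 0.052864 and P(data|¬H) = 0.77·0.23 = 0.17710.
Bayes: P(H|data) = 0.053·0.052864 / (0.053·0.052864 + 0.947·0.17710) = 0.0028018/0.17052 = 0.0164.

Posterior P(H) ≈ 0.0164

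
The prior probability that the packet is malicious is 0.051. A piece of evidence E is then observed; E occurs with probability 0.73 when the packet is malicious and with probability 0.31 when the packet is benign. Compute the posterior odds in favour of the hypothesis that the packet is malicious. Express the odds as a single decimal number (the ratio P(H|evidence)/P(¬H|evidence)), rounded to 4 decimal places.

Prior odds = 0.051/(1−0.051) = 0.053741.
Likelihood ratio for E = 0.73/0.31 = 2.3548.
Posterior odds = prior odds × LR = 0.12655.

Posterior odds ≈ 0.1266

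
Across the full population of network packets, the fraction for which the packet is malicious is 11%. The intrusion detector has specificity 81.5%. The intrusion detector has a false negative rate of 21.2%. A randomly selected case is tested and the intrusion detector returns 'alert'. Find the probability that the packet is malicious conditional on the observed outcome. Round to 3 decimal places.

Write H for 'the packet is malicious'. Prior odds H:¬H = 0.11/0.89 = 0.12360. For the 'alert' outcome, the likelihood ratio is 0.788/0.185 = 4.2595.
Posterior odds = 0.12360 × 4.2595 = 0.52645, so P(H|E) = 0.52645/(1+0.52645) = 0.345.

P(H | E) ≈ 0.345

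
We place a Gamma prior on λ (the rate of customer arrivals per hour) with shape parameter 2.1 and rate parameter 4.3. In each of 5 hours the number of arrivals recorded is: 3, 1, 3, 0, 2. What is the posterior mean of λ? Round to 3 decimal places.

Posterior mean ≈ 1.194

Total count ∑xᵢ = 9 over n = 5 hours.
Gamma is conjugate to the Poisson likelihood: posterior is Gamma(shape = 2.1+9 = 11.1, rate = 4.3+5 = 9.3).
Posterior mean = shape/rate = 11.1/9.3 = 1.194.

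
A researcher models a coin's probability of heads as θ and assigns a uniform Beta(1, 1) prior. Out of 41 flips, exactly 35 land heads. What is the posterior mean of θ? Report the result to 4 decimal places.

Posterior mean ≈ 0.8372

Observing 35 successes and 6 failures updates Beta(1, 1) by adding the success and failure counts to the two shape parameters: α = 1+35 = 36, β = 1+6 = 7.
Posterior mean = α/(α+β) = 36/43 = 0.8372.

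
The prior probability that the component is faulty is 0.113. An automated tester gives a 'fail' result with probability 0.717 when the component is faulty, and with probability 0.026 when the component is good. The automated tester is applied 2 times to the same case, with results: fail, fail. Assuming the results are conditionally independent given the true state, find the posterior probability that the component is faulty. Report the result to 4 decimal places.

With H the event that the component is faulty, the joint likelihood of the observed sequence is P(data|H) = 0.717·0.717 = 0.51409 and P(data|¬H) = 0.026·0.026 = 0.00067600.
Bayes: P(H|data) = 0.113·0.51409 / (0.113·0.51409 + 0.887·0.00067600) = 0.058092/0.058692 = 0.9898.

Posterior P(H) ≈ 0.9898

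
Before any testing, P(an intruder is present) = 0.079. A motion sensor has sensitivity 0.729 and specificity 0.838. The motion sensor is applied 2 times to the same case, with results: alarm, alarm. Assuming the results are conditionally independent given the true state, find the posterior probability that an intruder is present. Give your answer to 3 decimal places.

Posterior P(H) ≈ 0.635

With H the event that an intruder is present, the joint likelihood of the observed sequence is P(data|H) = 0.729·0.729 = 0.53144 and P(data|¬H) = 0.162·0.162 = 0.026244.
Bayes: P(H|data) = 0.079·0.53144 / (0.079·0.53144 + 0.921·0.026244) = 0.041984/0.066155 = 0.6346.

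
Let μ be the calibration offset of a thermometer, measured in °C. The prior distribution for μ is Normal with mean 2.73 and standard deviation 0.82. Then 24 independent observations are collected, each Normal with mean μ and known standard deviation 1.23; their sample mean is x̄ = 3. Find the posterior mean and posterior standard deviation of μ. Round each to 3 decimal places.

Prior precision 1/τ₀² = 1/0.82² = 1.48721; data precision n/σ² = 24/1.23² = 15.8636.
Posterior precision = 1.48721 + 15.8636 = 17.3508, giving posterior SD = 1/√17.3508 = 0.240.
Posterior mean = (1.48721·2.73 + 15.8636·3) / 17.3508 = 2.977.

Posterior mean ≈ 2.977; posterior SD ≈ 0.240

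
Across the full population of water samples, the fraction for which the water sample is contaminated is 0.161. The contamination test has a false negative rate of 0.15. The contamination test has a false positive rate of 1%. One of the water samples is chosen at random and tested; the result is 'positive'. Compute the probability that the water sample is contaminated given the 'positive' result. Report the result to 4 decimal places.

Write H for 'the water sample is contaminated'. Prior odds H:¬H = 0.161/0.839 = 0.19190. For the 'positive' outcome, the likelihood ratio is 0.85/0.01 = 85.000.
Posterior odds = 0.19190 × 85.000 = 16.311, so P(H|E) = 16.311/(1+16.311) = 0.9422.

P(H | E) ≈ 0.9422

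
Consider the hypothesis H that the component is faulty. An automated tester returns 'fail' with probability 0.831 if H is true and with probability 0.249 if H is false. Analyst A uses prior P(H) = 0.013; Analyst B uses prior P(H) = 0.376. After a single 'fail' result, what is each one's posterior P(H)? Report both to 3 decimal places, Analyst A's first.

The likelihood ratio for a 'fail' result is 0.831/0.249 = 3.3373.
Analyst A: prior odds 0.013/0.987 = 0.013171; posterior odds 0.043957; posterior probability 0.042.
Analyst B: prior odds 0.376/0.624 = 0.60256; posterior odds 2.0110; posterior probability 0.668.

Analyst A: 0.042; Analyst B: 0.668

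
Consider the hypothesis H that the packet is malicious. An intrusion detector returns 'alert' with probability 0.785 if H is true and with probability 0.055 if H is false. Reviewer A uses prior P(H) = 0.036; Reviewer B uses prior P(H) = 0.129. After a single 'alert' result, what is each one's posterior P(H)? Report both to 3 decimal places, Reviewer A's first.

P('+'|H) = 0.785, P('+'|¬H) = 0.055.
Reviewer A: numerator 0.785·0.036 = 0.028260; evidence = 0.028260+0.055·0.964 = 0.081280; posterior = 0.348.
Reviewer B: numerator 0.785·0.129 = 0.10127; evidence = 0.10127+0.055·0.871 = 0.14917; posterior = 0.679.

Reviewer A: 0.348; Reviewer B: 0.679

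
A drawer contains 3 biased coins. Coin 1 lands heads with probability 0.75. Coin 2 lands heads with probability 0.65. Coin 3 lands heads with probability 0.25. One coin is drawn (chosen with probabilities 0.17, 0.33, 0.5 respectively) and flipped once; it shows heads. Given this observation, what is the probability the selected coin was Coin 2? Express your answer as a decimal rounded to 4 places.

Posterior probability ≈ 0.4593

Tabulate prior·likelihood by source: [1] prior 0.17, lik 0.75, product 0.1275; [2] prior 0.33, lik 0.65, product 0.2145; [3] prior 0.5, lik 0.25, product 0.1250.
Normalizing constant = 0.46700; the posterior for Coin 2 is its product over the sum, 0.2145/0.46700 = 0.4593.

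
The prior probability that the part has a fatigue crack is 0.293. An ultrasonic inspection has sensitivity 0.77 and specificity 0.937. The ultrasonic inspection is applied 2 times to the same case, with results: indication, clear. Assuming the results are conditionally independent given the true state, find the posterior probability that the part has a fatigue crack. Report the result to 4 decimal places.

Let H be the event that the part has a fatigue crack; start with P(H) = 0.293. P('indication'|H) = 0.77, P('indication'|¬H) = 0.063.
Update on result 1 ('indication'): P(H) ← 0.77·0.2930 / (0.77·0.2930 + 0.063·0.7070) = 0.22561/0.27015 = 0.8351.
Update on result 2 ('clear'): P(H) ← 0.23·0.8351 / (0.23·0.8351 + 0.937·0.1649) = 0.19208/0.34657 = 0.5542.

Posterior P(H) ≈ 0.5542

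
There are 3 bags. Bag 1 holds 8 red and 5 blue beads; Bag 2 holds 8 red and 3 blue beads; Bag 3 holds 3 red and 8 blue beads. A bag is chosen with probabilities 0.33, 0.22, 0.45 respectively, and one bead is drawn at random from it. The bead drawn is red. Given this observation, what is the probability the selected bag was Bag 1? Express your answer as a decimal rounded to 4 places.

Posterior probability ≈ 0.4180

Tabulate prior·likelihood by source: [1] prior 0.33, lik 0.6154, product 0.2031; [2] prior 0.22, lik 0.7273, product 0.1600; [3] prior 0.45, lik 0.2727, product 0.1227.
Normalizing constant = 0.48580; the posterior for Bag 1 is its product over the sum, 0.2031/0.48580 = 0.4180.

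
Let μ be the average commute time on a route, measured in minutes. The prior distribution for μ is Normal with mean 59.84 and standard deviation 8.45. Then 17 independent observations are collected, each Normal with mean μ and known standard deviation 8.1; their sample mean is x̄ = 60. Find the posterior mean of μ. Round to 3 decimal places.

Posterior mean ≈ 59.992

Prior precision 1/τ₀² = 1/8.45² = 0.0140051; data precision n/σ² = 17/8.1² = 0.259107.
Posterior precision = 0.0140051 + 0.259107 = 0.273112.
Posterior mean = (0.0140051·59.84 + 0.259107·60) / 0.273112 = 59.992.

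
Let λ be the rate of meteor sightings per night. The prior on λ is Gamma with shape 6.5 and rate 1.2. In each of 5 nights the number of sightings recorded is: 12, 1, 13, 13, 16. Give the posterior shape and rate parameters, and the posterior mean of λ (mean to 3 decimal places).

Posterior: Gamma(shape=61.5, rate=6.2); mean ≈ 9.919

Total count ∑xᵢ = 55 over n = 5 nights.
Gamma is conjugate to the Poisson likelihood: posterior is Gamma(shape = 6.5+55 = 61.5, rate = 1.2+5 = 6.2).
E[λ | data] = 61.5/6.2 = 9.919.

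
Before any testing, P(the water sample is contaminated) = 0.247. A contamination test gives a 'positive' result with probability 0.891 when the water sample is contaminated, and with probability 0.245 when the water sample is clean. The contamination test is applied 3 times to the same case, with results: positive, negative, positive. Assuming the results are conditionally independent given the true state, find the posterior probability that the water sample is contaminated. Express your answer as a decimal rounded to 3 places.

Posterior P(H) ≈ 0.385

With H the event that the water sample is contaminated, the joint likelihood of the observed sequence is P(data|H) = 0.891·0.109·0.891 = 0.086533 and P(data|¬H) = 0.245·0.755·0.245 = 0.045319.
Bayes: P(H|data) = 0.247·0.086533 / (0.247·0.086533 + 0.753·0.045319) = 0.021374/0.055499 = 0.3851.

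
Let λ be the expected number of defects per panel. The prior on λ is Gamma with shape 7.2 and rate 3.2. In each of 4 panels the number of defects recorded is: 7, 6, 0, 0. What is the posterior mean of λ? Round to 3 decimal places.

Posterior mean ≈ 2.806

The Poisson likelihood adds the total count to the shape and the number of exposure periods to the rate. Here ∑xᵢ = 13 and n = 4, so shape 7.2→20.2 and rate 3.2→7.2.
E[λ | data] = 20.2/7.2 = 2.806.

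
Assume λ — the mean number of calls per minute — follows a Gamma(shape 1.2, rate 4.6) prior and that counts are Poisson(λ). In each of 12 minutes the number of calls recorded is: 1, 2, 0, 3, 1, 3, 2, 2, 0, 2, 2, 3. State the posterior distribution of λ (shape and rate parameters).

Total count ∑xᵢ = 21 over n = 12 minutes.
Gamma is conjugate to the Poisson likelihood: posterior is Gamma(shape = 1.2+21 = 22.2, rate = 4.6+12 = 16.6).

Posterior: Gamma(shape=22.2, rate=16.6)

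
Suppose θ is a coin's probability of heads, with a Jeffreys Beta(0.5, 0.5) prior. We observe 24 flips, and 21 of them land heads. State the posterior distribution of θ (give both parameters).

Observing 21 successes and 3 failures updates Beta(0.5, 0.5) by adding the success and failure counts to the two shape parameters: α = 0.5+21 = 21.5, β = 0.5+3 = 3.5.

Posterior: Beta(21.5, 3.5)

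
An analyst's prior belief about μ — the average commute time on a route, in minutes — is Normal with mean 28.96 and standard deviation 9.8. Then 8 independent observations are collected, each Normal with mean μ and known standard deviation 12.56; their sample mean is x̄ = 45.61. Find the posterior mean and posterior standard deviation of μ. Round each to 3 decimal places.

With known σ, the Normal prior is conjugate. Weight on the data is w = (n/σ²)/(n/σ² + 1/τ₀²) = 0.0507120/(0.0507120+0.0104123) = 0.82965.
Posterior mean = w·x̄ + (1−w)·μ₀ = 0.82965·45.61 + 0.17035·28.96 = 42.774. Posterior variance = 1/(0.0507120+0.0104123) = 16.3601, so SD = 4.045.

Posterior mean ≈ 42.774; posterior SD ≈ 4.045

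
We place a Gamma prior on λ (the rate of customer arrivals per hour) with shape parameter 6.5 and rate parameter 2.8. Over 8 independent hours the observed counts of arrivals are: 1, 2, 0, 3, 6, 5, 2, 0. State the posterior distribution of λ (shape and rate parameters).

Total count ∑xᵢ = 19 over n = 8 hours.
Gamma is conjugate to the Poisson likelihood: posterior is Gamma(shape = 6.5+19 = 25.5, rate = 2.8+8 = 10.8).

Posterior: Gamma(shape=25.5, rate=10.8)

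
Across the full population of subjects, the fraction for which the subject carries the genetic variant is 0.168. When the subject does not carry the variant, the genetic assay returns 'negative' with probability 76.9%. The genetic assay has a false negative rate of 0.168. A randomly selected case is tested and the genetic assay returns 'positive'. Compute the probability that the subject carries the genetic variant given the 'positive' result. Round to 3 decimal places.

P(H | E) ≈ 0.421

Write H for 'the subject carries the genetic variant'. Prior odds H:¬H = 0.168/0.832 = 0.20192. For the 'positive' outcome, the likelihood ratio is 0.832/0.231 = 3.6017.
Posterior odds = 0.20192 × 3.6017 = 0.72727, so P(H|E) = 0.72727/(1+0.72727) = 0.421.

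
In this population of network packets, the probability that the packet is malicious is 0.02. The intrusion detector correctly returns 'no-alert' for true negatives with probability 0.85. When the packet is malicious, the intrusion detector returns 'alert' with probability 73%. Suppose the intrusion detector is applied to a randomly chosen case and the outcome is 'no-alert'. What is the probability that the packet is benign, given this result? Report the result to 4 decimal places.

Write H for 'the packet is malicious'. Prior odds H:¬H = 0.02/0.98 = 0.020408. For the 'no-alert' outcome, the likelihood ratio is 0.27/0.85 = 0.31765.
Posterior odds = 0.020408 × 0.31765 = 0.0064826, so P(H|E) = 0.0064826/(1+0.0064826) = 0.0064. Then P(¬H|E) = 1 − 0.0064 = 0.9936.

P(¬H | E) ≈ 0.9936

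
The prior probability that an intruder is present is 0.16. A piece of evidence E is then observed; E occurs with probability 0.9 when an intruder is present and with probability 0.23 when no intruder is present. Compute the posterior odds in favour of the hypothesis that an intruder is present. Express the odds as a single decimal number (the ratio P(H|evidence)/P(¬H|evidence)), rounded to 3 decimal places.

Prior odds = 0.16/(1−0.16) = 0.19048.
Likelihood ratio for E = 0.9/0.23 = 3.9130.
Posterior odds = prior odds × LR = 0.74534.

Posterior odds ≈ 0.745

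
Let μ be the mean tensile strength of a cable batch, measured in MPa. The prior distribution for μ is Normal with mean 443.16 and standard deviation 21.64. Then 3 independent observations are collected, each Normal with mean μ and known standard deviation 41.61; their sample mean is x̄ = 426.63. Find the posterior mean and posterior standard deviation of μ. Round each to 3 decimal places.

Posterior mean ≈ 435.755; posterior SD ≈ 16.079

With known σ, the Normal prior is conjugate. Weight on the data is w = (n/σ²)/(n/σ² + 1/τ₀²) = 0.00173271/(0.00173271+0.00213543) = 0.44794.
Posterior mean = w·x̄ + (1−w)·μ₀ = 0.44794·426.63 + 0.55206·443.16 = 435.755. Posterior variance = 1/(0.00173271+0.00213543) = 258.522, so SD = 16.079.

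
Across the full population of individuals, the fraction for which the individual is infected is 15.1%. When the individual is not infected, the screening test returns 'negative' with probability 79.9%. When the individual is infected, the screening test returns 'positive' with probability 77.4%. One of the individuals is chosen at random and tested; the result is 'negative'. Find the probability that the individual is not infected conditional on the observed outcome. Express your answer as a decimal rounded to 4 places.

Write H for 'the individual is infected'. Prior odds H:¬H = 0.151/0.849 = 0.17786. For the 'negative' outcome, the likelihood ratio is 0.226/0.799 = 0.28285.
Posterior odds = 0.17786 × 0.28285 = 0.050307, so P(H|E) = 0.050307/(1+0.050307) = 0.0479. Then P(¬H|E) = 1 − 0.0479 = 0.9521.

P(¬H | E) ≈ 0.9521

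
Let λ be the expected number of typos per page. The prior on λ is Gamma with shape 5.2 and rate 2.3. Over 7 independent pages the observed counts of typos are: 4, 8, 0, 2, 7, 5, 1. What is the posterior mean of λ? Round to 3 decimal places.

Total count ∑xᵢ = 27 over n = 7 pages.
Gamma is conjugate to the Poisson likelihood: posterior is Gamma(shape = 5.2+27 = 32.2, rate = 2.3+7 = 9.3).
Posterior mean = shape/rate = 32.2/9.3 = 3.462.

Posterior mean ≈ 3.462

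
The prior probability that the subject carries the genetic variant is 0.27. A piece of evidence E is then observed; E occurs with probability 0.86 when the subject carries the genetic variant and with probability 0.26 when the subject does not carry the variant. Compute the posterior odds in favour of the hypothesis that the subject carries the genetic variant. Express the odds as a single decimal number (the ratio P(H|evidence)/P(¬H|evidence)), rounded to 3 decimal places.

Prior odds = 0.27/(1−0.27) = 0.36986. In log-odds, ln(0.36986) = -0.99462.
Add log likelihood ratio: ln(3.3077) = 1.1963.
Posterior log-odds = 0.20163, so posterior odds = exp(0.20163) = 1.2234.

Posterior odds ≈ 1.223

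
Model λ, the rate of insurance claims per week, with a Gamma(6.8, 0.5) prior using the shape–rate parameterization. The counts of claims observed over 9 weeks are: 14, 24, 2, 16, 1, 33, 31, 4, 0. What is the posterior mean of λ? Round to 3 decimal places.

Posterior mean ≈ 13.874

Total count ∑xᵢ = 125 over n = 9 weeks.
Gamma is conjugate to the Poisson likelihood: posterior is Gamma(shape = 6.8+125 = 131.8, rate = 0.5+9 = 9.5).
E[λ | data] = 131.8/9.5 = 13.874.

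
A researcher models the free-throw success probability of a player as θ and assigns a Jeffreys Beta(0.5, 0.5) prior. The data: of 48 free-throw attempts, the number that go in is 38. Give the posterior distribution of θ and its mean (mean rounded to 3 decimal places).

The binomial likelihood is conjugate to the Beta prior: with 38 successes and 10 failures, the posterior is Beta(0.5+38, 0.5+10) = Beta(38.5, 10.5).
Posterior mean = α/(α+β) = 38.5/49 = 0.786.

Posterior: Beta(38.5, 10.5); mean ≈ 0.786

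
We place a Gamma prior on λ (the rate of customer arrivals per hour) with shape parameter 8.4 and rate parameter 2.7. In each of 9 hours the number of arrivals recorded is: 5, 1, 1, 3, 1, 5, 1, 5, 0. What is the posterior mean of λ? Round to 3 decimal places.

Total count ∑xᵢ = 22 over n = 9 hours.
Gamma is conjugate to the Poisson likelihood: posterior is Gamma(shape = 8.4+22 = 30.4, rate = 2.7+9 = 11.7).
E[λ | data] = 30.4/11.7 = 2.598.

Posterior mean ≈ 2.598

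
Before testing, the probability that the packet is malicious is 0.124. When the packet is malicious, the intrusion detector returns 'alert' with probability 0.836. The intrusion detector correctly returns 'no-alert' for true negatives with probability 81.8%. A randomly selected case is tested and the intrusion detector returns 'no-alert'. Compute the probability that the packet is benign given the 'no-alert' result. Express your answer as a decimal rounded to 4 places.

P(¬H | E) ≈ 0.9724

Let H be the event that the packet is malicious. P(H) = 0.124, so P(¬H) = 0.876. With E the 'no-alert' result, P(E|H) = 0.164 and P(E|¬H) = 0.818.
P(E) = 0.164·0.124 + 0.818·0.876 = 0.020336 + 0.71657 = 0.73690.
By Bayes' theorem, P(H|E) = 0.020336 / 0.73690 = 0.0276. Hence P(¬H|E) = 1 − 0.0276 = 0.9724.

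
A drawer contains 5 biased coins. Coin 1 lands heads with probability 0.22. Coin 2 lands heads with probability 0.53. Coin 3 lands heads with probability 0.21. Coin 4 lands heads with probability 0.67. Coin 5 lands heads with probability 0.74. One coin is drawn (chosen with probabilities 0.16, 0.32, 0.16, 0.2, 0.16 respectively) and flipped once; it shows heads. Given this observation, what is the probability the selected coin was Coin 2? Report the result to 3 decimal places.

Tabulate prior·likelihood by source: [1] prior 0.16, lik 0.22, product 0.03520; [2] prior 0.32, lik 0.53, product 0.1696; [3] prior 0.16, lik 0.21, product 0.03360; [4] prior 0.2, lik 0.67, product 0.1340; [5] prior 0.16, lik 0.74, product 0.1184.
Normalizing constant = 0.49080; the posterior for Coin 2 is its product over the sum, 0.1696/0.49080 = 0.346.

Posterior probability ≈ 0.346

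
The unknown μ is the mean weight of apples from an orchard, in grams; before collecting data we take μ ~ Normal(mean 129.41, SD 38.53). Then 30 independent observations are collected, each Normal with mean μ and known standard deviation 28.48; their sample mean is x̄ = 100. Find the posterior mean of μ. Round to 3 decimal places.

Posterior mean ≈ 100.526

With known σ, the Normal prior is conjugate. Weight on the data is w = (n/σ²)/(n/σ² + 1/τ₀²) = 0.0369863/(0.0369863+0.00067360) = 0.98211.
Posterior mean = w·x̄ + (1−w)·μ₀ = 0.98211·100 + 0.017886·129.41 = 100.526.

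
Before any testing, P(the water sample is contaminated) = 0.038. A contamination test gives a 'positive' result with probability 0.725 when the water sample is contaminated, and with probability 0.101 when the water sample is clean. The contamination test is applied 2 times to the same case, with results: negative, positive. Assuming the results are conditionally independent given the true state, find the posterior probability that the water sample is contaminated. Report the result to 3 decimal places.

Let H be the event that the water sample is contaminated; start with P(H) = 0.038. P('positive'|H) = 0.725, P('positive'|¬H) = 0.101.
Update on result 1 ('negative'): P(H) ← 0.275·0.0380 / (0.275·0.0380 + 0.899·0.9620) = 0.010450/0.87529 = 0.0119.
Update on result 2 ('positive'): P(H) ← 0.725·0.0119 / (0.725·0.0119 + 0.101·0.9881) = 0.0086557/0.10845 = 0.0798.

Posterior P(H) ≈ 0.080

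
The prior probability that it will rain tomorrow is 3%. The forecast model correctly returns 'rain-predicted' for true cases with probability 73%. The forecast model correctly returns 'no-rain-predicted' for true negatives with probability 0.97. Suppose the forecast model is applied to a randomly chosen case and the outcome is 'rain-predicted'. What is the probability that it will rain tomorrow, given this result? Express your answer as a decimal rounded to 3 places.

P(H | E) ≈ 0.429

Write H for 'it will rain tomorrow'. Prior odds H:¬H = 0.03/0.97 = 0.030928. For the 'rain-predicted' outcome, the likelihood ratio is 0.73/0.03 = 24.333.
Posterior odds = 0.030928 × 24.333 = 0.75258, so P(H|E) = 0.75258/(1+0.75258) = 0.429.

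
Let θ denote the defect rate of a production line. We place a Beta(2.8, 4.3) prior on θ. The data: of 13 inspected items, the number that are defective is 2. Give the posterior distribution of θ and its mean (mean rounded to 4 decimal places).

The binomial likelihood is conjugate to the Beta prior: with 2 successes and 11 failures, the posterior is Beta(2.8+2, 4.3+11) = Beta(4.8, 15.3).
Posterior mean = α/(α+β) = 4.8/20.1 = 0.2388.

Posterior: Beta(4.8, 15.3); mean ≈ 0.2388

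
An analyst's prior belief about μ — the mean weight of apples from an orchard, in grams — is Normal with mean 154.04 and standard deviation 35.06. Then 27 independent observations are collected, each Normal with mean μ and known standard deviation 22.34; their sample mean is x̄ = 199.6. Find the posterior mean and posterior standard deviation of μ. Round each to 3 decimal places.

Posterior mean ≈ 198.925; posterior SD ≈ 4.267

With known σ, the Normal prior is conjugate. Weight on the data is w = (n/σ²)/(n/σ² + 1/τ₀²) = 0.0541000/(0.0541000+0.00081353) = 0.98519.
Posterior mean = w·x̄ + (1−w)·μ₀ = 0.98519·199.6 + 0.014815·154.04 = 198.925. Posterior variance = 1/(0.0541000+0.00081353) = 18.2104, so SD = 4.267.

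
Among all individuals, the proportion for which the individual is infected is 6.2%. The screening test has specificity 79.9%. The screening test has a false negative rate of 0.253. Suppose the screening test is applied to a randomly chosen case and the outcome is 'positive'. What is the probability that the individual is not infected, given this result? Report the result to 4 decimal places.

P(¬H | E) ≈ 0.8028

Let H be the event that the individual is infected. P(H) = 0.062, so P(¬H) = 0.938. With E the 'positive' result, P(E|H) = 0.747 and P(E|¬H) = 0.201.
P(E) = 0.747·0.062 + 0.201·0.938 = 0.046314 + 0.18854 = 0.23485.
By Bayes' theorem, P(H|E) = 0.046314 / 0.23485 = 0.1972. Hence P(¬H|E) = 1 − 0.1972 = 0.8028.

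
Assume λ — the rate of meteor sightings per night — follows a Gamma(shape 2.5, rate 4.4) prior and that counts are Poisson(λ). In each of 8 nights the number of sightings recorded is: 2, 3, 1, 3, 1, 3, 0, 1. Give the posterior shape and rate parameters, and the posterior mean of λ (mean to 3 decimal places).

Posterior: Gamma(shape=16.5, rate=12.4); mean ≈ 1.331

Total count ∑xᵢ = 14 over n = 8 nights.
Gamma is conjugate to the Poisson likelihood: posterior is Gamma(shape = 2.5+14 = 16.5, rate = 4.4+8 = 12.4).
E[λ | data] = 16.5/12.4 = 1.331.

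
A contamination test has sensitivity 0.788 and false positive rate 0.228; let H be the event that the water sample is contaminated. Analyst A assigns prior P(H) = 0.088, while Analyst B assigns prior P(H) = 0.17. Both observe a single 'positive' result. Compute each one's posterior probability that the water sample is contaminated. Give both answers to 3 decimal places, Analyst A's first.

P('+'|H) = 0.788, P('+'|¬H) = 0.228.
Analyst A: numerator 0.788·0.088 = 0.069344; evidence = 0.069344+0.228·0.912 = 0.27728; posterior = 0.250.
Analyst B: numerator 0.788·0.17 = 0.13396; evidence = 0.13396+0.228·0.83 = 0.32320; posterior = 0.414.

Analyst A: 0.250; Analyst B: 0.414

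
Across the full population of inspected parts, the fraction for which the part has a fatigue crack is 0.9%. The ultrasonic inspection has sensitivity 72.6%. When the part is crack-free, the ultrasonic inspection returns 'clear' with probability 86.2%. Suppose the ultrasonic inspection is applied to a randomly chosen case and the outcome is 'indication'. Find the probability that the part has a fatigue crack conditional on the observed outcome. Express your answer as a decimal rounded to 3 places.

Write H for 'the part has a fatigue crack'. Prior odds H:¬H = 0.009/0.991 = 0.0090817. For the 'indication' outcome, the likelihood ratio is 0.726/0.138 = 5.2609.
Posterior odds = 0.0090817 × 5.2609 = 0.047778, so P(H|E) = 0.047778/(1+0.047778) = 0.046.

P(H | E) ≈ 0.046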